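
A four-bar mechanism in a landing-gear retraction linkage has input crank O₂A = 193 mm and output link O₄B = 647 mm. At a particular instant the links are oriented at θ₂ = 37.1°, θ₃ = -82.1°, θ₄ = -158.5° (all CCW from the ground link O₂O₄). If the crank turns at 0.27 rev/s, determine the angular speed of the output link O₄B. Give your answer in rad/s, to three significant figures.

0.454

ω₂ = 1.696 rad/s (from 0.27 rev/s).
Differentiating the loop-closure r₂e^{iθ₂}+r₃e^{iθ₃}=r₁+r₄e^{iθ₄} gives r₂ω₂e^{iθ₂}+r₃ω₃e^{iθ₃}=r₄ω₄e^{iθ₄}.
Eliminating the other unknown: ω₄ = r₂ω₂ sin(θ₂−θ₃) / [r₄ sin(θ₄−θ₃)].
Numerator sine = +0.87292; denominator sine = -0.97196.
Result = 0.193·1.696·(+0.87292) / (0.647·(-0.97196)) = -0.45449 rad/s; magnitude 0.45449 rad/s.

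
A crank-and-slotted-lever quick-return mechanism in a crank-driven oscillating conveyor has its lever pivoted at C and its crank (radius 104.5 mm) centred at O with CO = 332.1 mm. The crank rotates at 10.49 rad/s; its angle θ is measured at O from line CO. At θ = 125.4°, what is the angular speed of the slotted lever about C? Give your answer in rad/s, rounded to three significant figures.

1.19

ω = 10.49 rad/s
Crank pin A relative to C: A = (d + r cosθ, r sinθ); lever angle φ = atan2(r sinθ, d + r cosθ).
Differentiating tanφ: φ̇ = rω(d cosθ + r)/(d² + r² + 2dr cosθ).
d² + r² + 2dr cosθ = |CA|² = 0.0810034 m²;  d cosθ + r = -0.087879 m.
|ω_lever| = |0.1045·10.49·-0.087879| / 0.0810034 = 1.1893 rad/s.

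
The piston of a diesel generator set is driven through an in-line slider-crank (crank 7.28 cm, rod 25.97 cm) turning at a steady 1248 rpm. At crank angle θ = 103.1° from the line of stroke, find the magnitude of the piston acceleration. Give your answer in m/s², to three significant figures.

ω = 2π·1248/60 = 130.7 rad/s
x(θ) = r cosθ + √(L² − r² sin²θ); with ω constant, a = ω²·d²x/dθ².
d²x/dθ² = −r cosθ − r²(cos2θ)/√u − r⁴ sin²2θ/(4u^{3/2}),  u = L² − r² sin²θ = 0.0624165 m².
Substituting r = 0.0728 m, L = 0.2597 m, θ = 103.1°: d²x/dθ² = +0.035446 m.
a = ω²·d²x/dθ² = (130.7)²·(+0.035446) = +605.42 m/s²;  |a| = 605.42 m/s².

605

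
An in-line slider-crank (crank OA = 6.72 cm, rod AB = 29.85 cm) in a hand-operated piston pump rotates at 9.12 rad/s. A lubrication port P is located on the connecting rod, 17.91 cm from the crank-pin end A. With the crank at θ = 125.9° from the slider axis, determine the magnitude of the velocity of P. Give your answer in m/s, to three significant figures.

ω = 9.12 rad/s.  Crank-pin speed |V_A| = rω = 0.61286 m/s, perpendicular to OA.
Rod angle: sinφ = −(r/L) sinθ ⇒ φ = -10.507°; ω_rod = −rω cosθ/√(L²−r²sin²θ) = +1.2244 rad/s.
V_P = V_A + ω_rod × AP, with AP = 0.1791 m along the rod.
Components: V_Px = −rω sinθ − a·ω_rod·sinφ = -0.45645 m/s;  V_Py = rω cosθ + a·ω_rod·cosφ = -0.14375 m/s.
|V_P| = √(V_Px² + V_Py²) = 0.47855 m/s.

0.479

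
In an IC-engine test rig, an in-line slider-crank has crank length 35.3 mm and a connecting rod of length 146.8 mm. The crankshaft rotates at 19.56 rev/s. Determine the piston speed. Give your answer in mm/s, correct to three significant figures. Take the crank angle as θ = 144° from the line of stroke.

ω = 2π·19.6 = 122.9 rad/s
For an in-line slider-crank, x = r cosθ + √(L² − r² sin²θ), so v = −rω sinθ·[1 + r cosθ/√(L² − r² sin²θ)].
With r = 0.0353 m, L = 0.1468 m, θ = 144°: √(L² − r² sin²θ) = 0.14533 m.
v = −0.0353·122.9·0.58779·[1 + 0.0353·-0.80902/0.14533] = -2.0489 m/s.
|v| = 2.0489 m/s = 2048.9 mm/s.

2050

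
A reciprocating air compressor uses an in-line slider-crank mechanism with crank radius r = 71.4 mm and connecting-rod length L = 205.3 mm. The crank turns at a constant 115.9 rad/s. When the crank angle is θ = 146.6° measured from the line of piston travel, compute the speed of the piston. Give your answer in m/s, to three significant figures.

ω = 115.9 rad/s
For an in-line slider-crank, x = r cosθ + √(L² − r² sin²θ), so v = −rω sinθ·[1 + r cosθ/√(L² − r² sin²θ)].
With r = 0.0714 m, L = 0.2053 m, θ = 146.6°: √(L² − r² sin²θ) = 0.2015 m.
v = −0.0714·115.9·0.55048·[1 + 0.0714·-0.83485/0.2015] = -3.2078 m/s.
|v| = 3.2078 m/s.

3.21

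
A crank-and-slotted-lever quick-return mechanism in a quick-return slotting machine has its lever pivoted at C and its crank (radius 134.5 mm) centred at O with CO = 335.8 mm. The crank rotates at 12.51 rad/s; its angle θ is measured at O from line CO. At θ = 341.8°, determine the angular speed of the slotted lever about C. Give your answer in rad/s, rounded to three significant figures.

ω = 12.51 rad/s
Crank pin A relative to C: A = (d + r cosθ, r sinθ); lever angle φ = atan2(r sinθ, d + r cosθ).
Differentiating tanφ: φ̇ = rω(d cosθ + r)/(d² + r² + 2dr cosθ).
d² + r² + 2dr cosθ = |CA|² = 0.216663 m²;  d cosθ + r = +0.4535 m.
|ω_lever| = |0.1345·12.51·+0.4535| / 0.216663 = 3.5219 rad/s.

3.52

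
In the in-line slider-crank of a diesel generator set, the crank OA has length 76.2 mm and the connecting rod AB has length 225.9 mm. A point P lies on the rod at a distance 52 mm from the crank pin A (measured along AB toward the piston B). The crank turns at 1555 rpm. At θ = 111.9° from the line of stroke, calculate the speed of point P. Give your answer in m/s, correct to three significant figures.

11.7

ω = 162.8 rad/s.  Crank-pin speed |V_A| = rω = 12.408 m/s, perpendicular to OA.
Rod angle: sinφ = −(r/L) sinθ ⇒ φ = -18.239°; ω_rod = −rω cosθ/√(L²−r²sin²θ) = +21.571 rad/s.
V_P = V_A + ω_rod × AP, with AP = 0.052 m along the rod.
Components: V_Px = −rω sinθ − a·ω_rod·sinφ = -11.162 m/s;  V_Py = rω cosθ + a·ω_rod·cosφ = -3.5628 m/s.
|V_P| = √(V_Px² + V_Py²) = 11.717 m/s.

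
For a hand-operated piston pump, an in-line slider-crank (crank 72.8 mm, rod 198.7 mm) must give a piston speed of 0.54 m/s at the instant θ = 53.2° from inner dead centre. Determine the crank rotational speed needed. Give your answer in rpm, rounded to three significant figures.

For an in-line slider-crank, |v_piston| = rω|sinθ|·[1 + r cosθ/√(L² − r² sin²θ)].
With r = 0.0728 m, L = 0.1987 m, θ = 53.2°: the bracketed kinematic factor |dx/dθ| = 0.071676 m.
ω = v/|dx/dθ| = 0.54/0.071676 = 7.5339 rad/s.
N = 60ω/(2π) = 71.944 rpm.

71.9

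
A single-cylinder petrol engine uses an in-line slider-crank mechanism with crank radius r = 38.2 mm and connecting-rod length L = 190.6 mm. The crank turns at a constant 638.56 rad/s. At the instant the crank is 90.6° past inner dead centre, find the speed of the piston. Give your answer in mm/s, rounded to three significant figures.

24300

ω = 638.6 rad/s
For an in-line slider-crank, x = r cosθ + √(L² − r² sin²θ), so v = −rω sinθ·[1 + r cosθ/√(L² − r² sin²θ)].
With r = 0.0382 m, L = 0.1906 m, θ = 90.6°: √(L² − r² sin²θ) = 0.18673 m.
v = −0.0382·638.6·0.99995·[1 + 0.0382·-0.01047/0.18673] = -24.339 m/s.
|v| = 24.339 m/s = 24339 mm/s.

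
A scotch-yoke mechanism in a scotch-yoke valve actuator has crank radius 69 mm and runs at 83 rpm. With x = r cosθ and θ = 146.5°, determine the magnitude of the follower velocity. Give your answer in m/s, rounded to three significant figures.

0.331

ω = 8.692 rad/s (from 83 rpm).
x = r cosθ ⇒ ẋ = −rω sinθ.
|v| = rω|sinθ| = 0.069·8.692·|sin 146.5°| = 0.33101 m/s.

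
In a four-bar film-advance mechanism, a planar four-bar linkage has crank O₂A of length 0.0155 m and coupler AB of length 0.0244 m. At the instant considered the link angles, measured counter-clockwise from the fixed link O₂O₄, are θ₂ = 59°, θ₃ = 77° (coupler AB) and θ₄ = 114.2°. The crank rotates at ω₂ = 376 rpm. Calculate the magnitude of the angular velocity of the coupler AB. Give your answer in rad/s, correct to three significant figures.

34.0

ω₂ = 39.37 rad/s (from 376 rpm).
Differentiating the loop-closure r₂e^{iθ₂}+r₃e^{iθ₃}=r₁+r₄e^{iθ₄} gives r₂ω₂e^{iθ₂}+r₃ω₃e^{iθ₃}=r₄ω₄e^{iθ₄}.
Eliminating the other unknown: ω₃ = r₂ω₂ sin(θ₄−θ₂) / [r₃ sin(θ₃−θ₄)].
Numerator sine = +0.82115; denominator sine = -0.60460.
Result = 0.0155·39.37·(+0.82115) / (0.0244·(-0.60460)) = -33.971 rad/s; magnitude 33.971 rad/s.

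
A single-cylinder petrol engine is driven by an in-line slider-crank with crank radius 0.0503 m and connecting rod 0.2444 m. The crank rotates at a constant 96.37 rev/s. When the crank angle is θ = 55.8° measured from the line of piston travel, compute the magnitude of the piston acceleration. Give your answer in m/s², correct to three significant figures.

8980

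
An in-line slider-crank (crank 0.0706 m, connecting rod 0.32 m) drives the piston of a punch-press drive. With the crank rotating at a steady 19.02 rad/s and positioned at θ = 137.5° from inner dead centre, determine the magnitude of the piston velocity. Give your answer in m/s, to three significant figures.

0.758

ω = 19.02 rad/s
For an in-line slider-crank, x = r cosθ + √(L² − r² sin²θ), so v = −rω sinθ·[1 + r cosθ/√(L² − r² sin²θ)].
With r = 0.0706 m, L = 0.32 m, θ = 137.5°: √(L² − r² sin²θ) = 0.31643 m.
v = −0.0706·19.02·0.67559·[1 + 0.0706·-0.73728/0.31643] = -0.75796 m/s.
|v| = 0.75796 m/s.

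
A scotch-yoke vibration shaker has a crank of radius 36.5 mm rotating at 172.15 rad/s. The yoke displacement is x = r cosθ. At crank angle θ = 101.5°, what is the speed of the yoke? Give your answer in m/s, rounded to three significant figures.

ω = 172.2 rad/s
x = r cosθ ⇒ ẋ = −rω sinθ.
|v| = rω|sinθ| = 0.0365·172.2·|sin 101.5°| = 6.1573 m/s.

6.16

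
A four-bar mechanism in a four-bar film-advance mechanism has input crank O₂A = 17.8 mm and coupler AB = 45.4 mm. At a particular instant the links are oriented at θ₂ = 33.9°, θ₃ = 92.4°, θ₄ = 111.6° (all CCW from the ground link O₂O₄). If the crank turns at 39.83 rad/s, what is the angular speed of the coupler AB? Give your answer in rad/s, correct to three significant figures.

ω₂ = 39.83 rad/s
Differentiating the loop-closure r₂e^{iθ₂}+r₃e^{iθ₃}=r₁+r₄e^{iθ₄} gives r₂ω₂e^{iθ₂}+r₃ω₃e^{iθ₃}=r₄ω₄e^{iθ₄}.
Eliminating the other unknown: ω₃ = r₂ω₂ sin(θ₄−θ₂) / [r₃ sin(θ₃−θ₄)].
Numerator sine = +0.97705; denominator sine = -0.32887.
Result = 0.0178·39.83·(+0.97705) / (0.0454·(-0.32887)) = -46.395 rad/s; magnitude 46.395 rad/s.

46.4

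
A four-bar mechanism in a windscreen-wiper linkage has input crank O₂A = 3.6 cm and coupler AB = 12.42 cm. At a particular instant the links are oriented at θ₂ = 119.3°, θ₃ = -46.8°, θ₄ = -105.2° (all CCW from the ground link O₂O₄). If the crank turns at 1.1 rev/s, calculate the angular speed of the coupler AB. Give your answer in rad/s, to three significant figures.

1.65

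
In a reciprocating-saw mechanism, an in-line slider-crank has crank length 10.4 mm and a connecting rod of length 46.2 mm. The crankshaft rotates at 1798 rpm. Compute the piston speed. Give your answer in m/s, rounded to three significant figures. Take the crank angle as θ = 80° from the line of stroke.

ω = 2π·1798/60 = 188.3 rad/s
For an in-line slider-crank, x = r cosθ + √(L² − r² sin²θ), so v = −rω sinθ·[1 + r cosθ/√(L² − r² sin²θ)].
With r = 0.0104 m, L = 0.0462 m, θ = 80°: √(L² − r² sin²θ) = 0.04505 m.
v = −0.0104·188.3·0.98481·[1 + 0.0104·0.17365/0.04505] = -2.0057 m/s.
|v| = 2.0057 m/s.

2.01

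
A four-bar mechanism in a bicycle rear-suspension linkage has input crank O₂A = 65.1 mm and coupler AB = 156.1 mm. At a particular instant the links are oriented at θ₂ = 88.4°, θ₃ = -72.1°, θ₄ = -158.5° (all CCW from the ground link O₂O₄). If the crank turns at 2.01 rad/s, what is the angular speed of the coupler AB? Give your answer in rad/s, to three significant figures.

ω₂ = 2.01 rad/s
Differentiating the loop-closure r₂e^{iθ₂}+r₃e^{iθ₃}=r₁+r₄e^{iθ₄} gives r₂ω₂e^{iθ₂}+r₃ω₃e^{iθ₃}=r₄ω₄e^{iθ₄}.
Eliminating the other unknown: ω₃ = r₂ω₂ sin(θ₄−θ₂) / [r₃ sin(θ₃−θ₄)].
Numerator sine = +0.91982; denominator sine = +0.99803.
Result = 0.0651·2.01·(+0.91982) / (0.1561·(+0.99803)) = +0.77257 rad/s; magnitude 0.77257 rad/s.

0.773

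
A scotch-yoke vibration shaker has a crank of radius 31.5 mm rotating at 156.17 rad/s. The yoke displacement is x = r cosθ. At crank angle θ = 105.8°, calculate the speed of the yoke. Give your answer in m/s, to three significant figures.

4.73

ω = 156.2 rad/s
x = r cosθ ⇒ ẋ = −rω sinθ.
|v| = rω|sinθ| = 0.0315·156.2·|sin 105.8°| = 4.7335 m/s.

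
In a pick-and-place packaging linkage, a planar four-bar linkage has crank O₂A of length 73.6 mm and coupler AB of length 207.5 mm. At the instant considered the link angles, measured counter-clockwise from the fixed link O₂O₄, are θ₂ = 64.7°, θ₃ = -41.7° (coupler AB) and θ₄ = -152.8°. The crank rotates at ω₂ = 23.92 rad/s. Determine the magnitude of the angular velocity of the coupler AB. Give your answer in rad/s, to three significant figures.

5.54

ω₂ = 23.92 rad/s
Differentiating the loop-closure r₂e^{iθ₂}+r₃e^{iθ₃}=r₁+r₄e^{iθ₄} gives r₂ω₂e^{iθ₂}+r₃ω₃e^{iθ₃}=r₄ω₄e^{iθ₄}.
Eliminating the other unknown: ω₃ = r₂ω₂ sin(θ₄−θ₂) / [r₃ sin(θ₃−θ₄)].
Numerator sine = +0.60876; denominator sine = +0.93295.
Result = 0.0736·23.92·(+0.60876) / (0.2075·(+0.93295)) = +5.5362 rad/s; magnitude 5.5362 rad/s.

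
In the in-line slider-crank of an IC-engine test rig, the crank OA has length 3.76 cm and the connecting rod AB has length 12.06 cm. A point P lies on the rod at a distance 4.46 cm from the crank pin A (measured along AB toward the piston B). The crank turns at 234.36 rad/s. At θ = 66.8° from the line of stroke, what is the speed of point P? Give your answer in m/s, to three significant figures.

8.76

ω = 234.4 rad/s.  Crank-pin speed |V_A| = rω = 8.8119 m/s, perpendicular to OA.
Rod angle: sinφ = −(r/L) sinθ ⇒ φ = -16.652°; ω_rod = −rω cosθ/√(L²−r²sin²θ) = -30.044 rad/s.
V_P = V_A + ω_rod × AP, with AP = 0.0446 m along the rod.
Components: V_Px = −rω sinθ − a·ω_rod·sinφ = -8.4833 m/s;  V_Py = rω cosθ + a·ω_rod·cosφ = +2.1876 m/s.
|V_P| = √(V_Px² + V_Py²) = 8.7609 m/s.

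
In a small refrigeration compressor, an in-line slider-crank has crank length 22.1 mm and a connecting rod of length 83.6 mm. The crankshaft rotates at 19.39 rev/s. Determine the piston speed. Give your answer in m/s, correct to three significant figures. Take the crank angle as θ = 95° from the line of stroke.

ω = 2π·19.4 = 121.8 rad/s
For an in-line slider-crank, x = r cosθ + √(L² − r² sin²θ), so v = −rω sinθ·[1 + r cosθ/√(L² − r² sin²θ)].
With r = 0.0221 m, L = 0.0836 m, θ = 95°: √(L² − r² sin²θ) = 0.080649 m.
v = −0.0221·121.8·0.99619·[1 + 0.0221·-0.08716/0.080649] = -2.6182 m/s.
|v| = 2.6182 m/s.

2.62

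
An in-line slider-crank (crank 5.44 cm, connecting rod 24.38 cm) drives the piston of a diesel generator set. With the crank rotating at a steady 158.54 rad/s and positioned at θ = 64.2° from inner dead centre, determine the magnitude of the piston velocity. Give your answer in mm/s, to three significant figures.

8530

ω = 158.5 rad/s
For an in-line slider-crank, x = r cosθ + √(L² − r² sin²θ), so v = −rω sinθ·[1 + r cosθ/√(L² − r² sin²θ)].
With r = 0.0544 m, L = 0.2438 m, θ = 64.2°: √(L² − r² sin²θ) = 0.23883 m.
v = −0.0544·158.5·0.90032·[1 + 0.0544·0.43523/0.23883] = -8.5346 m/s.
|v| = 8.5346 m/s = 8534.6 mm/s.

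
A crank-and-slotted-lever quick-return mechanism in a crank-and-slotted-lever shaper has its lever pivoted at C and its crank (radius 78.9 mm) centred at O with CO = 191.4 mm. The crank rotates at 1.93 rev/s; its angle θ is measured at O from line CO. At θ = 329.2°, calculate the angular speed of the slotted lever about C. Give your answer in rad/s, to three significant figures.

ω = 12.13 rad/s (from 1.93 rev/s).
Crank pin A relative to C: A = (d + r cosθ, r sinθ); lever angle φ = atan2(r sinθ, d + r cosθ).
Differentiating tanφ: φ̇ = rω(d cosθ + r)/(d² + r² + 2dr cosθ).
d² + r² + 2dr cosθ = |CA|² = 0.0688023 m²;  d cosθ + r = +0.2433 m.
|ω_lever| = |0.0789·12.13·+0.2433| / 0.0688023 = 3.3835 rad/s.

3.38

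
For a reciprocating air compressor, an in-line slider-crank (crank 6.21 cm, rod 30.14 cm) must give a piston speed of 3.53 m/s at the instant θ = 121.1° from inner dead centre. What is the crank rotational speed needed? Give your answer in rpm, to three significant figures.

711

For an in-line slider-crank, |v_piston| = rω|sinθ|·[1 + r cosθ/√(L² − r² sin²θ)].
With r = 0.0621 m, L = 0.3014 m, θ = 121.1°: the bracketed kinematic factor |dx/dθ| = 0.047425 m.
ω = v/|dx/dθ| = 3.53/0.047425 = 74.433 rad/s.
N = 60ω/(2π) = 710.79 rpm.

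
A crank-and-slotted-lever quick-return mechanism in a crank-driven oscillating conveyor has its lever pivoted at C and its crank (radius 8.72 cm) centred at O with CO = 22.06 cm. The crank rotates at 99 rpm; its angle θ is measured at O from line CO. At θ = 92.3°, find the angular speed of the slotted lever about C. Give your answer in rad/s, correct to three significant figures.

1.29

ω = 10.37 rad/s (from 99 rpm).
Crank pin A relative to C: A = (d + r cosθ, r sinθ); lever angle φ = atan2(r sinθ, d + r cosθ).
Differentiating tanφ: φ̇ = rω(d cosθ + r)/(d² + r² + 2dr cosθ).
d² + r² + 2dr cosθ = |CA|² = 0.0547242 m²;  d cosθ + r = +0.078347 m.
|ω_lever| = |0.0872·10.37·+0.078347| / 0.0547242 = 1.2943 rad/s.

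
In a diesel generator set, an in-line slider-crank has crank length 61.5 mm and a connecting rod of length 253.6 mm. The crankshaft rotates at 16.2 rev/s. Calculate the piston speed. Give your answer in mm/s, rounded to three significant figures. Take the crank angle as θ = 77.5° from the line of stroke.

6440

ω = 2π·16.2 = 101.8 rad/s
For an in-line slider-crank, x = r cosθ + √(L² − r² sin²θ), so v = −rω sinθ·[1 + r cosθ/√(L² − r² sin²θ)].
With r = 0.0615 m, L = 0.2536 m, θ = 77.5°: √(L² − r² sin²θ) = 0.24639 m.
v = −0.0615·101.8·0.97630·[1 + 0.0615·0.21644/0.24639] = -6.4417 m/s.
|v| = 6.4417 m/s = 6441.7 mm/s.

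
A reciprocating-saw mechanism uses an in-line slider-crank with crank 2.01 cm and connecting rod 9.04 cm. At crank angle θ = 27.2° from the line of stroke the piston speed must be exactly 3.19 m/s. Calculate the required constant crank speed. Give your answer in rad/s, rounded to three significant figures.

For an in-line slider-crank, |v_piston| = rω|sinθ|·[1 + r cosθ/√(L² − r² sin²θ)].
With r = 0.0201 m, L = 0.0904 m, θ = 27.2°: the bracketed kinematic factor |dx/dθ| = 0.011014 m.
ω = v/|dx/dθ| = 3.19/0.011014 = 289.63 rad/s.

290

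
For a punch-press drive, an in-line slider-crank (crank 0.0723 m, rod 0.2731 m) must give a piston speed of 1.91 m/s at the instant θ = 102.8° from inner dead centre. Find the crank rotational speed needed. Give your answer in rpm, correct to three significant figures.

For an in-line slider-crank, |v_piston| = rω|sinθ|·[1 + r cosθ/√(L² − r² sin²θ)].
With r = 0.0723 m, L = 0.2731 m, θ = 102.8°: the bracketed kinematic factor |dx/dθ| = 0.066223 m.
ω = v/|dx/dθ| = 1.91/0.066223 = 28.842 rad/s.
N = 60ω/(2π) = 275.42 rpm.

275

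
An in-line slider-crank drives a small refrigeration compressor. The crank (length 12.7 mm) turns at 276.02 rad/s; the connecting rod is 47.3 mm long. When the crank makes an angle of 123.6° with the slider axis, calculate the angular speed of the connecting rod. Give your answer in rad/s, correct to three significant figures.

42.1

ω = 276 rad/s
The rod makes angle φ with the slider axis where L sinφ = r sinθ; differentiating, L cosφ·φ̇ = r ω cosθ.
L cosφ = √(L² − r² sin²θ) = 0.046102 m.
|ω_rod| = r ω |cosθ| / √(L² − r² sin²θ) = 0.0127·276·0.55339/0.046102 = 42.078 rad/s.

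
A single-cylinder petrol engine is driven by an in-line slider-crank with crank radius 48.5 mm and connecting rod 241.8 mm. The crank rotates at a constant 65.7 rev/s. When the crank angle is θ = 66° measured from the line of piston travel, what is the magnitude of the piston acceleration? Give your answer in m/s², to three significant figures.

ω = 2π·65.7 = 412.8 rad/s
x(θ) = r cosθ + √(L² − r² sin²θ); with ω constant, a = ω²·d²x/dθ².
d²x/dθ² = −r cosθ − r²(cos2θ)/√u − r⁴ sin²2θ/(4u^{3/2}),  u = L² − r² sin²θ = 0.0565041 m².
Substituting r = 0.0485 m, L = 0.2418 m, θ = 66°: d²x/dθ² = -0.013162 m.
a = ω²·d²x/dθ² = (412.8)²·(-0.013162) = -2242.9 m/s²;  |a| = 2242.9 m/s².

2240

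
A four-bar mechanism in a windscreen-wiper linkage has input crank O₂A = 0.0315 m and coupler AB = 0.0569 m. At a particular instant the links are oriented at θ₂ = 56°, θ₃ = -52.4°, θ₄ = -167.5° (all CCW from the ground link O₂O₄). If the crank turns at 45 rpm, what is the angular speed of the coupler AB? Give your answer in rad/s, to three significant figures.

ω₂ = 4.712 rad/s (from 45 rpm).
Differentiating the loop-closure r₂e^{iθ₂}+r₃e^{iθ₃}=r₁+r₄e^{iθ₄} gives r₂ω₂e^{iθ₂}+r₃ω₃e^{iθ₃}=r₄ω₄e^{iθ₄}.
Eliminating the other unknown: ω₃ = r₂ω₂ sin(θ₄−θ₂) / [r₃ sin(θ₃−θ₄)].
Numerator sine = +0.68835; denominator sine = +0.90557.
Result = 0.0315·4.712·(+0.68835) / (0.0569·(+0.90557)) = +1.983 rad/s; magnitude 1.983 rad/s.

1.98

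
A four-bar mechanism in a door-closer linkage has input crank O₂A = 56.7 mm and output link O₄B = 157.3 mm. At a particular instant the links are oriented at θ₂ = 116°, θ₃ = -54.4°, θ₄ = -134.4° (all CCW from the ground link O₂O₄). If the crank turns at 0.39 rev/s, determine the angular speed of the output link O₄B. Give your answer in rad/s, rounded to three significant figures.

0.150

ω₂ = 2.45 rad/s (from 0.39 rev/s).
Differentiating the loop-closure r₂e^{iθ₂}+r₃e^{iθ₃}=r₁+r₄e^{iθ₄} gives r₂ω₂e^{iθ₂}+r₃ω₃e^{iθ₃}=r₄ω₄e^{iθ₄}.
Eliminating the other unknown: ω₄ = r₂ω₂ sin(θ₂−θ₃) / [r₄ sin(θ₄−θ₃)].
Numerator sine = +0.16677; denominator sine = -0.98481.
Result = 0.0567·2.45·(+0.16677) / (0.1573·(-0.98481)) = -0.14958 rad/s; magnitude 0.14958 rad/s.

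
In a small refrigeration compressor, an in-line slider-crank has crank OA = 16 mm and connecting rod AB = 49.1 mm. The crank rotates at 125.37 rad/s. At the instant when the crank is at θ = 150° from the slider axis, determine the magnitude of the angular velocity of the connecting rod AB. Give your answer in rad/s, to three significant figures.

35.9

ω = 125.4 rad/s
The rod makes angle φ with the slider axis where L sinφ = r sinθ; differentiating, L cosφ·φ̇ = r ω cosθ.
L cosφ = √(L² − r² sin²θ) = 0.048444 m.
|ω_rod| = r ω |cosθ| / √(L² − r² sin²θ) = 0.016·125.4·0.86603/0.048444 = 35.86 rad/s.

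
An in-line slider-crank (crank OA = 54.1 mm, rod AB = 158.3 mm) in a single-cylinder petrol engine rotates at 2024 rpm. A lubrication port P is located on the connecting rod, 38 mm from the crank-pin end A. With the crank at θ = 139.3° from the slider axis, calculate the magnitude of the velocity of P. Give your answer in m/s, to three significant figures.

ω = 212 rad/s.  Crank-pin speed |V_A| = rω = 11.467 m/s, perpendicular to OA.
Rod angle: sinφ = −(r/L) sinθ ⇒ φ = -12.877°; ω_rod = −rω cosθ/√(L²−r²sin²θ) = +56.333 rad/s.
V_P = V_A + ω_rod × AP, with AP = 0.038 m along the rod.
Components: V_Px = −rω sinθ − a·ω_rod·sinφ = -7.0003 m/s;  V_Py = rω cosθ + a·ω_rod·cosφ = -6.6064 m/s.
|V_P| = √(V_Px² + V_Py²) = 9.6255 m/s.

9.63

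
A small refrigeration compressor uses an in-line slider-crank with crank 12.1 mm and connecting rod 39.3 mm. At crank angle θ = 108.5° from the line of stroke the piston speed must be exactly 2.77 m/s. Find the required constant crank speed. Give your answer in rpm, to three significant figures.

For an in-line slider-crank, |v_piston| = rω|sinθ|·[1 + r cosθ/√(L² − r² sin²θ)].
With r = 0.0121 m, L = 0.0393 m, θ = 108.5°: the bracketed kinematic factor |dx/dθ| = 0.010303 m.
ω = v/|dx/dθ| = 2.77/0.010303 = 268.86 rad/s.
N = 60ω/(2π) = 2567.5 rpm.

2570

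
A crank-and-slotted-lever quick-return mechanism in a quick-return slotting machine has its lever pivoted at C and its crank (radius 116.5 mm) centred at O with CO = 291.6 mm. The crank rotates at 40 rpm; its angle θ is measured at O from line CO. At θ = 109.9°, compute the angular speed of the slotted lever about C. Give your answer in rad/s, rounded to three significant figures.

ω = 4.189 rad/s (from 40 rpm).
Crank pin A relative to C: A = (d + r cosθ, r sinθ); lever angle φ = atan2(r sinθ, d + r cosθ).
Differentiating tanφ: φ̇ = rω(d cosθ + r)/(d² + r² + 2dr cosθ).
d² + r² + 2dr cosθ = |CA|² = 0.0754765 m²;  d cosθ + r = +0.017245 m.
|ω_lever| = |0.1165·4.189·+0.017245| / 0.0754765 = 0.1115 rad/s.

0.111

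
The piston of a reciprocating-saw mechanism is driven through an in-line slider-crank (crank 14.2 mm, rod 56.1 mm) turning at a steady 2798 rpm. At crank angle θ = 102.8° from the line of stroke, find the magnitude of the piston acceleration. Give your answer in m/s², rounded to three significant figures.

556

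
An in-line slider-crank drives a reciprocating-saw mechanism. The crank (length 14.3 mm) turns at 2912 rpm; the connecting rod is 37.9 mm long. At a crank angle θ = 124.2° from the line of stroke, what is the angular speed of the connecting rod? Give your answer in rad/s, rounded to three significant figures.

68.1

ω = 304.9 rad/s (converted from 2912 rpm).
The rod makes angle φ with the slider axis where L sinφ = r sinθ; differentiating, L cosφ·φ̇ = r ω cosθ.
L cosφ = √(L² − r² sin²θ) = 0.036007 m.
|ω_rod| = r ω |cosθ| / √(L² − r² sin²θ) = 0.0143·304.9·0.56208/0.036007 = 68.072 rad/s.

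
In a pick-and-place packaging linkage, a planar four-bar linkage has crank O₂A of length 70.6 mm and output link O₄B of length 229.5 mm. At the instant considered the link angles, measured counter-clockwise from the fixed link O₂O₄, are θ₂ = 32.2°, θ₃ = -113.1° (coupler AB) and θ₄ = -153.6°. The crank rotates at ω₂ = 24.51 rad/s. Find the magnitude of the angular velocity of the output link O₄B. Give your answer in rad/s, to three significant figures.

ω₂ = 24.51 rad/s
Differentiating the loop-closure r₂e^{iθ₂}+r₃e^{iθ₃}=r₁+r₄e^{iθ₄} gives r₂ω₂e^{iθ₂}+r₃ω₃e^{iθ₃}=r₄ω₄e^{iθ₄}.
Eliminating the other unknown: ω₄ = r₂ω₂ sin(θ₂−θ₃) / [r₄ sin(θ₄−θ₃)].
Numerator sine = +0.56928; denominator sine = -0.64945.
Result = 0.0706·24.51·(+0.56928) / (0.2295·(-0.64945)) = -6.6092 rad/s; magnitude 6.6092 rad/s.

6.61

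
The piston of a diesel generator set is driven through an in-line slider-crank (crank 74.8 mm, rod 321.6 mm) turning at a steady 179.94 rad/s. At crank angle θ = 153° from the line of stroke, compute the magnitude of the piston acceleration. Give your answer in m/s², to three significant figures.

1820

ω = 179.9 rad/s
x(θ) = r cosθ + √(L² − r² sin²θ); with ω constant, a = ω²·d²x/dθ².
d²x/dθ² = −r cosθ − r²(cos2θ)/√u − r⁴ sin²2θ/(4u^{3/2}),  u = L² − r² sin²θ = 0.102273 m².
Substituting r = 0.0748 m, L = 0.3216 m, θ = 153°: d²x/dθ² = +0.056207 m.
a = ω²·d²x/dθ² = (179.9)²·(+0.056207) = +1819.9 m/s²;  |a| = 1819.9 m/s².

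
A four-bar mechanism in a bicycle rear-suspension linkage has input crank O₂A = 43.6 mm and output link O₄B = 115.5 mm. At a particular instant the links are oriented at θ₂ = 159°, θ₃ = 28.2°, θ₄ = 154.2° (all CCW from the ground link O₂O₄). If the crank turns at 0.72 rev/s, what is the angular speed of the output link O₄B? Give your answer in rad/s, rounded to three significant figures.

1.60

ω₂ = 4.524 rad/s (from 0.72 rev/s).
Differentiating the loop-closure r₂e^{iθ₂}+r₃e^{iθ₃}=r₁+r₄e^{iθ₄} gives r₂ω₂e^{iθ₂}+r₃ω₃e^{iθ₃}=r₄ω₄e^{iθ₄}.
Eliminating the other unknown: ω₄ = r₂ω₂ sin(θ₂−θ₃) / [r₄ sin(θ₄−θ₃)].
Numerator sine = +0.75700; denominator sine = +0.80902.
Result = 0.0436·4.524·(+0.75700) / (0.1155·(+0.80902)) = +1.5979 rad/s; magnitude 1.5979 rad/s.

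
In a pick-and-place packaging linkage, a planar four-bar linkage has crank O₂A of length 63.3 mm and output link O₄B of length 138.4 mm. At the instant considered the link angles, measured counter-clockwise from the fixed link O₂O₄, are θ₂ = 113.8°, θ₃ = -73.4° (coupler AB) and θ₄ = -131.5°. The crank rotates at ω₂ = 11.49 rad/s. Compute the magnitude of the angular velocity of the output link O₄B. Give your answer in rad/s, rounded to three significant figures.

ω₂ = 11.49 rad/s
Differentiating the loop-closure r₂e^{iθ₂}+r₃e^{iθ₃}=r₁+r₄e^{iθ₄} gives r₂ω₂e^{iθ₂}+r₃ω₃e^{iθ₃}=r₄ω₄e^{iθ₄}.
Eliminating the other unknown: ω₄ = r₂ω₂ sin(θ₂−θ₃) / [r₄ sin(θ₄−θ₃)].
Numerator sine = -0.12533; denominator sine = -0.84897.
Result = 0.0633·11.49·(-0.12533) / (0.1384·(-0.84897)) = +0.77582 rad/s; magnitude 0.77582 rad/s.

0.776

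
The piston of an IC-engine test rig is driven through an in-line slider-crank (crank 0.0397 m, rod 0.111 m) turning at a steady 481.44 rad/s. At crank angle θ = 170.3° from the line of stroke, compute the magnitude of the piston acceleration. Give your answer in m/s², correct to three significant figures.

5950

ω = 481.4 rad/s
x(θ) = r cosθ + √(L² − r² sin²θ); with ω constant, a = ω²·d²x/dθ².
d²x/dθ² = −r cosθ − r²(cos2θ)/√u − r⁴ sin²2θ/(4u^{3/2}),  u = L² − r² sin²θ = 0.0122763 m².
Substituting r = 0.0397 m, L = 0.111 m, θ = 170.3°: d²x/dθ² = +0.025665 m.
a = ω²·d²x/dθ² = (481.4)²·(+0.025665) = +5948.7 m/s²;  |a| = 5948.7 m/s².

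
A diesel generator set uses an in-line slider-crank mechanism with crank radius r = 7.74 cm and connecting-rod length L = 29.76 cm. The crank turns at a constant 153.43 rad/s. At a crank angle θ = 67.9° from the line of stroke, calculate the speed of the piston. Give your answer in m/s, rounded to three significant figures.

12.1

ω = 153.4 rad/s
For an in-line slider-crank, x = r cosθ + √(L² − r² sin²θ), so v = −rω sinθ·[1 + r cosθ/√(L² − r² sin²θ)].
With r = 0.0774 m, L = 0.2976 m, θ = 67.9°: √(L² − r² sin²θ) = 0.28883 m.
v = −0.0774·153.4·0.92653·[1 + 0.0774·0.37622/0.28883] = -12.112 m/s.
|v| = 12.112 m/s.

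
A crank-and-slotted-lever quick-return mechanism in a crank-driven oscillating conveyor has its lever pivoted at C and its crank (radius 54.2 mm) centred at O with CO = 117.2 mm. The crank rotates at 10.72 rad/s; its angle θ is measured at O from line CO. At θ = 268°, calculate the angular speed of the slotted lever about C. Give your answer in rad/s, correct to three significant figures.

ω = 10.72 rad/s
Crank pin A relative to C: A = (d + r cosθ, r sinθ); lever angle φ = atan2(r sinθ, d + r cosθ).
Differentiating tanφ: φ̇ = rω(d cosθ + r)/(d² + r² + 2dr cosθ).
d² + r² + 2dr cosθ = |CA|² = 0.0162301 m²;  d cosθ + r = +0.05011 m.
|ω_lever| = |0.0542·10.72·+0.05011| / 0.0162301 = 1.7939 rad/s.

1.79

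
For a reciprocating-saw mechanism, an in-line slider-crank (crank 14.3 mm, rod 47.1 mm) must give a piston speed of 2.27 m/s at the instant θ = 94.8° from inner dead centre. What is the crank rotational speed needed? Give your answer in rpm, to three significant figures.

1560

For an in-line slider-crank, |v_piston| = rω|sinθ|·[1 + r cosθ/√(L² − r² sin²θ)].
With r = 0.0143 m, L = 0.0471 m, θ = 94.8°: the bracketed kinematic factor |dx/dθ| = 0.01387 m.
ω = v/|dx/dθ| = 2.27/0.01387 = 163.66 rad/s.
N = 60ω/(2π) = 1562.9 rpm.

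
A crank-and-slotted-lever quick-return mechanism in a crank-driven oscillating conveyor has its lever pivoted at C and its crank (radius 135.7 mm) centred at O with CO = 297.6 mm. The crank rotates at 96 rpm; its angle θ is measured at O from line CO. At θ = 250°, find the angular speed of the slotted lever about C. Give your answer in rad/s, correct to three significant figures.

ω = 10.05 rad/s (from 96 rpm).
Crank pin A relative to C: A = (d + r cosθ, r sinθ); lever angle φ = atan2(r sinθ, d + r cosθ).
Differentiating tanφ: φ̇ = rω(d cosθ + r)/(d² + r² + 2dr cosθ).
d² + r² + 2dr cosθ = |CA|² = 0.0793557 m²;  d cosθ + r = +0.033915 m.
|ω_lever| = |0.1357·10.05·+0.033915| / 0.0793557 = 0.58303 rad/s.

0.583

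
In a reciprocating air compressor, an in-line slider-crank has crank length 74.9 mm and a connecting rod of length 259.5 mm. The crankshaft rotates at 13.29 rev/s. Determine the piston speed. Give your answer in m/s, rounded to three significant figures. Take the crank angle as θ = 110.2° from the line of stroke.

5.26

ω = 2π·13.3 = 83.5 rad/s
For an in-line slider-crank, x = r cosθ + √(L² − r² sin²θ), so v = −rω sinθ·[1 + r cosθ/√(L² − r² sin²θ)].
With r = 0.0749 m, L = 0.2595 m, θ = 110.2°: √(L² − r² sin²θ) = 0.2498 m.
v = −0.0749·83.5·0.93849·[1 + 0.0749·-0.34530/0.2498] = -5.262 m/s.
|v| = 5.262 m/s.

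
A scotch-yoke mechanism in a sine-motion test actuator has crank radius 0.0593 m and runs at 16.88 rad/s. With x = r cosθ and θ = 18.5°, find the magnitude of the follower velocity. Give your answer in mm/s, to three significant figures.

ω = 16.88 rad/s
x = r cosθ ⇒ ẋ = −rω sinθ.
|v| = rω|sinθ| = 0.0593·16.88·|sin 18.5°| = 0.31762 m/s = 317.62 mm/s.

318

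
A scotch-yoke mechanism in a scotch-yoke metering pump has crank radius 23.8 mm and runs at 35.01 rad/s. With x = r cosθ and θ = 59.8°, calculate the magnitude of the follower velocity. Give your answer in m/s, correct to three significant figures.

ω = 35.01 rad/s
x = r cosθ ⇒ ẋ = −rω sinθ.
|v| = rω|sinθ| = 0.0238·35.01·|sin 59.8°| = 0.72015 m/s.

0.720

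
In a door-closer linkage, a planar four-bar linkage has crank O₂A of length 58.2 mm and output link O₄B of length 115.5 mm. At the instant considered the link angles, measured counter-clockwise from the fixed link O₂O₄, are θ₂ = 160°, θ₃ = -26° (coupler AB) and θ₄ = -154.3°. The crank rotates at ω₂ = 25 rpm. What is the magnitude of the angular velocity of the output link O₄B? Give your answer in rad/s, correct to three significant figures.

0.176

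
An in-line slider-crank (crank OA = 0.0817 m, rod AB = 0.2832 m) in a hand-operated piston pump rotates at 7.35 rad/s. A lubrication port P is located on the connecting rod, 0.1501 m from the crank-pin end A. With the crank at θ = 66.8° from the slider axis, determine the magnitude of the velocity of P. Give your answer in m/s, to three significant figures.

0.597

ω = 7.35 rad/s.  Crank-pin speed |V_A| = rω = 0.60049 m/s, perpendicular to OA.
Rod angle: sinφ = −(r/L) sinθ ⇒ φ = -15.376°; ω_rod = −rω cosθ/√(L²−r²sin²θ) = -0.86632 rad/s.
V_P = V_A + ω_rod × AP, with AP = 0.1501 m along the rod.
Components: V_Px = −rω sinθ − a·ω_rod·sinφ = -0.58642 m/s;  V_Py = rω cosθ + a·ω_rod·cosφ = +0.11118 m/s.
|V_P| = √(V_Px² + V_Py²) = 0.59686 m/s.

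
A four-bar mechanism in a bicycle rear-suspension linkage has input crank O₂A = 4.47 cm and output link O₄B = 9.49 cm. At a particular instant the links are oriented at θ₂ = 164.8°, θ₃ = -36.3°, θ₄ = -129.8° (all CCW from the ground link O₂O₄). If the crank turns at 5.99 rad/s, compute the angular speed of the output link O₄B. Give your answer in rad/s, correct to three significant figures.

ω₂ = 5.99 rad/s
Differentiating the loop-closure r₂e^{iθ₂}+r₃e^{iθ₃}=r₁+r₄e^{iθ₄} gives r₂ω₂e^{iθ₂}+r₃ω₃e^{iθ₃}=r₄ω₄e^{iθ₄}.
Eliminating the other unknown: ω₄ = r₂ω₂ sin(θ₂−θ₃) / [r₄ sin(θ₄−θ₃)].
Numerator sine = -0.36000; denominator sine = -0.99813.
Result = 0.0447·5.99·(-0.36000) / (0.0949·(-0.99813)) = +1.0176 rad/s; magnitude 1.0176 rad/s.

1.02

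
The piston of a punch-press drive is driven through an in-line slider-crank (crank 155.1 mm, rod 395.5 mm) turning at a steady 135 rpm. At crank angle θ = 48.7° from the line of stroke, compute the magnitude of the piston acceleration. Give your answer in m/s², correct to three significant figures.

ω = 2π·135/60 = 14.14 rad/s
x(θ) = r cosθ + √(L² − r² sin²θ); with ω constant, a = ω²·d²x/dθ².
d²x/dθ² = −r cosθ − r²(cos2θ)/√u − r⁴ sin²2θ/(4u^{3/2}),  u = L² − r² sin²θ = 0.142843 m².
Substituting r = 0.1551 m, L = 0.3955 m, θ = 48.7°: d²x/dθ² = -0.096804 m.
a = ω²·d²x/dθ² = (14.14)²·(-0.096804) = -19.347 m/s²;  |a| = 19.347 m/s².

19.3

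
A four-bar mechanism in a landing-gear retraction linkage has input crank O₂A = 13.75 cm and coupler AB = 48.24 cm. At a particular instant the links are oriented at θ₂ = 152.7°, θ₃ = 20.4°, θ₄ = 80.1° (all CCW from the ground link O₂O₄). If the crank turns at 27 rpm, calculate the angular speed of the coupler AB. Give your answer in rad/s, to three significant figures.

0.891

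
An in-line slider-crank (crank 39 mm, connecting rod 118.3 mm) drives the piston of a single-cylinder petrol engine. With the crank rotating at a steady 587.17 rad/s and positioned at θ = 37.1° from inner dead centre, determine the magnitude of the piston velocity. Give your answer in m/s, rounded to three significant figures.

ω = 587.2 rad/s
For an in-line slider-crank, x = r cosθ + √(L² − r² sin²θ), so v = −rω sinθ·[1 + r cosθ/√(L² − r² sin²θ)].
With r = 0.039 m, L = 0.1183 m, θ = 37.1°: √(L² − r² sin²θ) = 0.11594 m.
v = −0.039·587.2·0.60321·[1 + 0.039·0.79758/0.11594] = -17.519 m/s.
|v| = 17.519 m/s.

17.5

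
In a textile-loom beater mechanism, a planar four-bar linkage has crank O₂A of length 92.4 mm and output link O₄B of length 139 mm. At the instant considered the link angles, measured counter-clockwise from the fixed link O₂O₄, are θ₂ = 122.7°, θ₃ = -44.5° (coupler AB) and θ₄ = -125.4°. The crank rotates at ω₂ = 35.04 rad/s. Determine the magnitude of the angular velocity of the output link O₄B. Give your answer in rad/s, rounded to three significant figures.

5.23

ω₂ = 35.04 rad/s
Differentiating the loop-closure r₂e^{iθ₂}+r₃e^{iθ₃}=r₁+r₄e^{iθ₄} gives r₂ω₂e^{iθ₂}+r₃ω₃e^{iθ₃}=r₄ω₄e^{iθ₄}.
Eliminating the other unknown: ω₄ = r₂ω₂ sin(θ₂−θ₃) / [r₄ sin(θ₄−θ₃)].
Numerator sine = +0.22155; denominator sine = -0.98741.
Result = 0.0924·35.04·(+0.22155) / (0.139·(-0.98741)) = -5.2263 rad/s; magnitude 5.2263 rad/s.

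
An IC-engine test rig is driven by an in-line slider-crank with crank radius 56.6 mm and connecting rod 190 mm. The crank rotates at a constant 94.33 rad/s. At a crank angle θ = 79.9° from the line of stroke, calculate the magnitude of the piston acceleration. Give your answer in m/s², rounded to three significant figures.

58.5

ω = 94.33 rad/s
x(θ) = r cosθ + √(L² − r² sin²θ); with ω constant, a = ω²·d²x/dθ².
d²x/dθ² = −r cosθ − r²(cos2θ)/√u − r⁴ sin²2θ/(4u^{3/2}),  u = L² − r² sin²θ = 0.032995 m².
Substituting r = 0.0566 m, L = 0.19 m, θ = 79.9°: d²x/dθ² = +0.0065748 m.
a = ω²·d²x/dθ² = (94.33)²·(+0.0065748) = +58.504 m/s²;  |a| = 58.504 m/s².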